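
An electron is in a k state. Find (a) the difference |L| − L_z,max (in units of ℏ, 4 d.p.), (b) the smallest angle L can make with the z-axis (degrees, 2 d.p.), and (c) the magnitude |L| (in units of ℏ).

|L|−L_z,max ≈ 0.4833ℏ; θ_min ≈ 20.70°; |L| = 2√14 ℏ ≈ 7.483ℏ

For a k orbital, l = 7.
|L| − L_z,max = (2√14 − 7)ℏ ≈ 0.4833ℏ.
cos θ_min = 7/√56, so θ_min ≈ 20.70°.
|L| = ℏ√(7·8) = 2√14 ℏ ≈ 7.483ℏ.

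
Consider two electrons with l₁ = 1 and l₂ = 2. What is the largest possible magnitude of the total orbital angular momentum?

L runs from |1 − 2| = 1 to 1 + 2 = 3.
L ∈ {1, 2, 3}.
The largest magnitude corresponds to L = 3: |L_tot| = ℏ√(3·4) = 2√3 ℏ.

|L_tot|_max = 2√3 ℏ ≈ 3.464ℏ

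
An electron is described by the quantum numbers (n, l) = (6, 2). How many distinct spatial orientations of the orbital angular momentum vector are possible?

The number of m_l values is 2l + 1 = 2·2 + 1 = 5.

5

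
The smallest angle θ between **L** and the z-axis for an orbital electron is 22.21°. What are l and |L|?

l = 6, |L| = √42 ℏ ≈ 6.481ℏ

cos²θ_min = l/(l+1) = 0.8571.
Solving: l = 6.
Then |L| = ℏ√(6·7) = √42 ℏ.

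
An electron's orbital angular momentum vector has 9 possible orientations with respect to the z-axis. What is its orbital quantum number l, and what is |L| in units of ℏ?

l = 4, |L| = 2√5 ℏ ≈ 4.472ℏ

Since there are 2l+1 = 9 values of m_l, l = 4.
|L| = ℏ√(l(l+1)) = ℏ√(4·5) = 2√5 ℏ.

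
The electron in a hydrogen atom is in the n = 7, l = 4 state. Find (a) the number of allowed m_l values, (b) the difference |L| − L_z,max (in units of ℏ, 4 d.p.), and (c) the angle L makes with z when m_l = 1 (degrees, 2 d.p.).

9 values; |L|−L_z,max ≈ 0.4721ℏ; θ(m_l=1) ≈ 77.08°

There are 2l+1 = 9 values of m_l.
|L| − L_z,max = (2√5 − 4)ℏ ≈ 0.4721ℏ.
For m_l = 1: cos θ = 1/√20, θ ≈ 77.08°.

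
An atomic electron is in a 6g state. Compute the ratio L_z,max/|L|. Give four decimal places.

The 6g subshell has l = 4.
|L| = 2√5 ℏ ≈ 4.4721ℏ, while L_z,max = lℏ = 4ℏ.
L_z,max/|L| = 4/√20 = 0.8944.

L_z,max/|L| = 0.8944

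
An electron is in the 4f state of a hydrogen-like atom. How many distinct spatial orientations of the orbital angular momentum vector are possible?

The 4f subshell has l = 3.
The number of m_l values is 2l + 1 = 2·3 + 1 = 7.

7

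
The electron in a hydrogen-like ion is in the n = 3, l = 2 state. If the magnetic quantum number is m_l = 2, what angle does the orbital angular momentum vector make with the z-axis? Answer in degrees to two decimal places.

θ ≈ 35.26°

|L|² = l(l+1)ℏ² = 6ℏ², so |L| = √6 ℏ.
L_z = m_l ℏ = 2ℏ.
cos θ = L_z/|L| = 2/√6, so θ ≈ 35.26°.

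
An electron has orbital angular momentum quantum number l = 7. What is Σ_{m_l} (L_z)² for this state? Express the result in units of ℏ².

Σ(L_z)² = 280 ℏ²

The allowed m_l values are -7, -6, -5, -4, -3, -2, -1, 0, 1, 2, 3, 4, 5, 6, 7.
Σ m_l² = l(l+1)(2l+1)/3 = 7·8·15/3 = 280.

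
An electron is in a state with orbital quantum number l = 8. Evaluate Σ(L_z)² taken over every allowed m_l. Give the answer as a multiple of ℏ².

The allowed m_l values are -8, -7, -6, -5, -4, -3, -2, -1, 0, 1, 2, 3, 4, 5, 6, 7, 8.
Σ m_l² = 2·(1 + 4 + 9 + 16 + 25 + 36 + 49 + 64) = 408.

Σ(L_z)² = 408 ℏ²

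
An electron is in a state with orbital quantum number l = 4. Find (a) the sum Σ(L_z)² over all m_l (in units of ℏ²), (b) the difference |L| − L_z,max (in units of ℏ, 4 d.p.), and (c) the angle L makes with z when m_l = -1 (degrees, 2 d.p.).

Σ(L_z)² = 60 ℏ²; |L|−L_z,max ≈ 0.4721ℏ; θ(m_l=-1) ≈ 102.92°

Σ m_l² = 60, so Σ(L_z)² = 60 ℏ².
|L| − L_z,max = (2√5 − 4)ℏ ≈ 0.4721ℏ.
For m_l = -1: cos θ = -1/√20, θ ≈ 102.92°.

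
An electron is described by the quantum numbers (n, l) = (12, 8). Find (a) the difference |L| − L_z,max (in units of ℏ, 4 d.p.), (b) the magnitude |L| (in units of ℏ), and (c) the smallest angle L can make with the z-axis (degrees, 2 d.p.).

|L|−L_z,max ≈ 0.4853ℏ; |L| = 6√2 ℏ ≈ 8.485ℏ; θ_min ≈ 19.47°

|L| − L_z,max = (6√2 − 8)ℏ ≈ 0.4853ℏ.
|L| = ℏ√(8·9) = 6√2 ℏ ≈ 8.485ℏ.
cos θ_min = 8/√72, so θ_min ≈ 19.47°.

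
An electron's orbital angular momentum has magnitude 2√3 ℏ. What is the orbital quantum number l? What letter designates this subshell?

(|L|/ℏ)² = l(l+1) = 12.
l² + l − 12 = 0 ⇒ l = 3.

l = 3 (f orbital)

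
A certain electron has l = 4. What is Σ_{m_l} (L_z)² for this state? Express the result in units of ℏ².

Σ(L_z)² = 60 ℏ²

The allowed m_l values are -4, -3, -2, -1, 0, 1, 2, 3, 4.
Σ m_l² = l(l+1)(2l+1)/3 = 4·5·9/3 = 60.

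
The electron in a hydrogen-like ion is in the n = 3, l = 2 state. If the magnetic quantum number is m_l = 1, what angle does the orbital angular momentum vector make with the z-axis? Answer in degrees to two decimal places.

|L| = ℏ√(l(l+1)) = √6 ℏ.
L_z = m_l ℏ = 1ℏ.
cos θ = L_z/|L| = 1/√6, so θ ≈ 65.91°.

θ ≈ 65.91°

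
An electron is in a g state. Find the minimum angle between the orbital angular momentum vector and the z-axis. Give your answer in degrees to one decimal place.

θ_min ≈ 26.6°

The letter g corresponds to l = 4.
|L| = √(l(l+1)) ℏ = 2√5 ℏ.
The smallest angle corresponds to the largest L_z, i.e. m_l = l = 4, giving L_z = 4ℏ.
cos θ_min = 4/√20, so θ_min ≈ 26.6°.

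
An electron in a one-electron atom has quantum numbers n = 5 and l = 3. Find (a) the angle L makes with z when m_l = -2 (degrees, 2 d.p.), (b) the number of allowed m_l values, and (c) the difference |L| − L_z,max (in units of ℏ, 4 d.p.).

For m_l = -2: cos θ = -2/√12, θ ≈ 125.26°.
There are 2l+1 = 7 values of m_l.
|L| − L_z,max = (2√3 − 3)ℏ ≈ 0.4641ℏ.

θ(m_l=-2) ≈ 125.26°; 7 values; |L|−L_z,max ≈ 0.4641ℏ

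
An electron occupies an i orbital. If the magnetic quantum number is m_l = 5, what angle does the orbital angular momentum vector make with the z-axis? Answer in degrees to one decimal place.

θ ≈ 39.5°

An i state has l = 6.
|L| = ℏ√(l(l+1)) = √42 ℏ.
L_z = m_l ℏ = 5ℏ.
cos θ = L_z/|L| = 5/√42, so θ ≈ 39.5°.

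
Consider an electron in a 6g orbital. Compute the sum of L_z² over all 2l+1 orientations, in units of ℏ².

6g means n = 6, l = 4.
m_l ∈ {-4, -3, -2, -1, 0, 1, 2, 3, 4}.
Summing m² from −4 to 4: Σ m_l² = 60.

Σ(L_z)² = 60 ℏ²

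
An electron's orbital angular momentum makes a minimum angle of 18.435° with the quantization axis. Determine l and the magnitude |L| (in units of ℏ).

l = 9, |L| = 3√10 ℏ ≈ 9.487ℏ

cos²θ_min = l/(l+1) = 0.9000.
Thus l = 0.9000/(1 − 0.9000) ≈ 9.
Then |L| = ℏ√(9·10) = 3√10 ℏ.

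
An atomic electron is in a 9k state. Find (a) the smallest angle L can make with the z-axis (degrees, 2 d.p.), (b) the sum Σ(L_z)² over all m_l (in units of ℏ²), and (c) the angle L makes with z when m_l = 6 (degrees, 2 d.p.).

θ_min ≈ 20.70°; Σ(L_z)² = 280 ℏ²; θ(m_l=6) ≈ 36.70°

For 9k, l = 7.
cos θ_min = 7/√56, so θ_min ≈ 20.70°.
Σ m_l² = 280, so Σ(L_z)² = 280 ℏ².
For m_l = 6: cos θ = 6/√56, θ ≈ 36.70°.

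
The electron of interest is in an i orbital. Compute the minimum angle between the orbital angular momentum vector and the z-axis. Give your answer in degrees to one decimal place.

θ_min ≈ 22.2°

The letter i corresponds to l = 6.
|L|² = l(l+1)ℏ² = 42ℏ², so |L| = √42 ℏ.
The smallest angle corresponds to the largest L_z, i.e. m_l = l = 6, giving L_z = 6ℏ.
cos θ_min = 6/√42, so θ_min ≈ 22.2°.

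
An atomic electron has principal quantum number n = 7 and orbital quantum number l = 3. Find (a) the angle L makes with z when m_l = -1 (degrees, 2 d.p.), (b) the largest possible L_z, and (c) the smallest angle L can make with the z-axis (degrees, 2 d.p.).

For m_l = -1: cos θ = -1/√12, θ ≈ 106.78°.
L_z,max = lℏ = 3ℏ.
cos θ_min = 3/√12, so θ_min ≈ 30.00°.

θ(m_l=-1) ≈ 106.78°; L_z,max = 3ℏ; θ_min ≈ 30.00°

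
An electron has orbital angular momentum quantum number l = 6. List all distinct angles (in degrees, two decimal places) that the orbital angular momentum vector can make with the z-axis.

θ ∈ {22.21°, 39.51°, 51.89°, 62.42°, 72.02°, 81.12°, 90.00°, 98.88°, 107.98°, 117.58°, 128.11°, 140.49°, 157.79°}

|L| = ℏ√(l(l+1)) = √42 ℏ.
cos θ = m_l/√42 for each m_l ∈ {-6, -5, -4, -3, -2, -1, 0, 1, 2, 3, 4, 5, 6}.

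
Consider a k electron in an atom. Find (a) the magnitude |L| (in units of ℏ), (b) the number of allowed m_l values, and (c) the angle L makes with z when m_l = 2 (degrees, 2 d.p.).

For a k orbital, l = 7.
|L| = ℏ√(7·8) = 2√14 ℏ ≈ 7.483ℏ.
There are 2l+1 = 15 values of m_l.
For m_l = 2: cos θ = 2/√56, θ ≈ 74.50°.

|L| = 2√14 ℏ ≈ 7.483ℏ; 15 values; θ(m_l=2) ≈ 74.50°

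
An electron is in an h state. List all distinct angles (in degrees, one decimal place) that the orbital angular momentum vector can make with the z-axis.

θ ∈ {24.1°, 43.1°, 56.8°, 68.6°, 79.5°, 90.0°, 100.5°, 111.4°, 123.2°, 136.9°, 155.9°}

The letter h corresponds to l = 5.
|L|² = l(l+1)ℏ² = 30ℏ², so |L| = √30 ℏ.
cos θ = m_l/√30 for each m_l ∈ {-5, -4, -3, -2, -1, 0, 1, 2, 3, 4, 5}.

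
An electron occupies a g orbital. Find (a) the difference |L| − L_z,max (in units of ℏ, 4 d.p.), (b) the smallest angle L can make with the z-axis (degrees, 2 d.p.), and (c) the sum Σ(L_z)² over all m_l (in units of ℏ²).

|L|−L_z,max ≈ 0.4721ℏ; θ_min ≈ 26.57°; Σ(L_z)² = 60 ℏ²

G corresponds to l = 4.
|L| − L_z,max = (2√5 − 4)ℏ ≈ 0.4721ℏ.
cos θ_min = 4/√20, so θ_min ≈ 26.57°.
Σ m_l² = 60, so Σ(L_z)² = 60 ℏ².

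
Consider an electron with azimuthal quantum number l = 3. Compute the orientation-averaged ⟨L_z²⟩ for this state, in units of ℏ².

⟨L_z²⟩ = 4 ℏ²

m_l ∈ {-3, -2, -1, 0, 1, 2, 3}.
⟨L_z²⟩ = ℏ²·l(l+1)/3 = 4ℏ².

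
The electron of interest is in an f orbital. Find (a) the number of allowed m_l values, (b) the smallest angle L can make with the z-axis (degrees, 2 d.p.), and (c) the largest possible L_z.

7 values; θ_min ≈ 30.00°; L_z,max = 3ℏ

The letter f corresponds to l = 3.
There are 2l+1 = 7 values of m_l.
cos θ_min = 3/√12, so θ_min ≈ 30.00°.
L_z,max = lℏ = 3ℏ.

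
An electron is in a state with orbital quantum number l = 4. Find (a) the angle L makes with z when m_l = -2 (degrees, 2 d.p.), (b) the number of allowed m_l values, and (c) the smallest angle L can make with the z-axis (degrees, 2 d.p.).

θ(m_l=-2) ≈ 116.57°; 9 values; θ_min ≈ 26.57°

For m_l = -2: cos θ = -2/√20, θ ≈ 116.57°.
There are 2l+1 = 9 values of m_l.
cos θ_min = 4/√20, so θ_min ≈ 26.57°.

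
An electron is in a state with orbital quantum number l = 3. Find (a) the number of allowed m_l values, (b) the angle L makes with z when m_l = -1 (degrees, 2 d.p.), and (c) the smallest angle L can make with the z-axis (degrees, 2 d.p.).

There are 2l+1 = 7 values of m_l.
For m_l = -1: cos θ = -1/√12, θ ≈ 106.78°.
cos θ_min = 3/√12, so θ_min ≈ 30.00°.

7 values; θ(m_l=-1) ≈ 106.78°; θ_min ≈ 30.00°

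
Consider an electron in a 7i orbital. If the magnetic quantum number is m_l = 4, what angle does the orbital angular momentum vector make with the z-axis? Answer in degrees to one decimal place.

7i means n = 7, l = 6.
|L| = √(l(l+1)) ℏ = √42 ℏ.
L_z = m_l ℏ = 4ℏ.
cos θ = L_z/|L| = 4/√42, so θ ≈ 51.9°.

θ ≈ 51.9°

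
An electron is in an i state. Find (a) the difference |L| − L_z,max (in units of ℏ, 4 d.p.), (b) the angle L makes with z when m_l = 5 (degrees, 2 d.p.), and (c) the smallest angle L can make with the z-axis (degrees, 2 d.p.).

|L|−L_z,max ≈ 0.4807ℏ; θ(m_l=5) ≈ 39.51°; θ_min ≈ 22.21°

For an i orbital, l = 6.
|L| − L_z,max = (√42 − 6)ℏ ≈ 0.4807ℏ.
For m_l = 5: cos θ = 5/√42, θ ≈ 39.51°.
cos θ_min = 6/√42, so θ_min ≈ 22.21°.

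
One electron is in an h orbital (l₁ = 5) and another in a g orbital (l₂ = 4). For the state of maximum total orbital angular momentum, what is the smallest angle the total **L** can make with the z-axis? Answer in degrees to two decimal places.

θ_min ≈ 18.43°

Angular momentum addition gives L = |l₁ − l₂|, …, l₁ + l₂.
Allowed values: L = 1, 2, 3, 4, 5, 6, 7, 8, 9.
The maximum is L = 9, with |L_tot| = ℏ√(9·10) = 3√10 ℏ.
The minimum angle with z is arccos(9/√90) ≈ 18.43°.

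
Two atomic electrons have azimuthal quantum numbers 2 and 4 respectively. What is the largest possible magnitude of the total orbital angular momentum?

By the triangle rule, |l₁ − l₂| ≤ L ≤ l₁ + l₂.
Allowed values: L = 2, 3, 4, 5, 6.
The largest magnitude corresponds to L = 6: |L_tot| = ℏ√(6·7) = √42 ℏ.

|L_tot|_max = √42 ℏ ≈ 6.481ℏ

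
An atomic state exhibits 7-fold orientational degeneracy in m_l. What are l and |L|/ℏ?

l = 3, |L| = 2√3 ℏ ≈ 3.464ℏ

2l + 1 = 7 ⇒ l = 3.
Then |L| = √(l(l+1)) ℏ = 2√3 ℏ.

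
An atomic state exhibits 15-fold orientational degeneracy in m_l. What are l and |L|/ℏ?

15 = 2l + 1, so l = (15−1)/2 = 7.
|L| = ℏ√(l(l+1)) = ℏ√(7·8) = 2√14 ℏ.

l = 7, |L| = 2√14 ℏ ≈ 7.483ℏ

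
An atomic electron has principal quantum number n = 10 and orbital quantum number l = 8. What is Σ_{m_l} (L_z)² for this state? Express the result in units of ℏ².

m_l runs from −8 to 8, i.e. {-8, -7, -6, -5, -4, -3, -2, -1, 0, 1, 2, 3, 4, 5, 6, 7, 8}.
Σ m_l² = 2·(1 + 4 + 9 + 16 + 25 + 36 + 49 + 64) = 408.

Σ(L_z)² = 408 ℏ²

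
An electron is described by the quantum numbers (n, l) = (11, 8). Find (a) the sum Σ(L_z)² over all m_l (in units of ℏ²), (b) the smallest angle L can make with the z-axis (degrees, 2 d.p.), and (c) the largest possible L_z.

Σ m_l² = 408, so Σ(L_z)² = 408 ℏ².
cos θ_min = 8/√72, so θ_min ≈ 19.47°.
L_z,max = lℏ = 8ℏ.

Σ(L_z)² = 408 ℏ²; θ_min ≈ 19.47°; L_z,max = 8ℏ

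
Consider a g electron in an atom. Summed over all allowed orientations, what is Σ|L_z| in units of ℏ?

A g state has l = 4.
m_l runs from −4 to 4, i.e. {-4, -3, -2, -1, 0, 1, 2, 3, 4}.
Σ|m_l| = 2·4(4+1)/2 = 20.

Σ|L_z| = 20 ℏ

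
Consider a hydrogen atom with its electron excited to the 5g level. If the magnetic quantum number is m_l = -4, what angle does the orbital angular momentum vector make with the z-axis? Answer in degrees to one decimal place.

θ ≈ 153.4°

The 5g level has l = 4.
|L|² = l(l+1)ℏ² = 20ℏ², so |L| = 2√5 ℏ.
L_z = m_l ℏ = −4ℏ.
cos θ = L_z/|L| = -4/√20, so θ ≈ 153.4°.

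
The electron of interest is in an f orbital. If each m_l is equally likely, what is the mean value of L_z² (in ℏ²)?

The letter f corresponds to l = 3.
m_l ∈ {-3, -2, -1, 0, 1, 2, 3}.
Average of L_z² over 7 states: 28/7 ℏ² = 4 ℏ².

⟨L_z²⟩ = 4 ℏ²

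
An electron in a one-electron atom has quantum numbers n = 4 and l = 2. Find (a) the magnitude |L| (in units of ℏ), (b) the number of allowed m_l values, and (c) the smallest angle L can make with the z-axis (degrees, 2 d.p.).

|L| = ℏ√(2·3) = √6 ℏ ≈ 2.449ℏ.
There are 2l+1 = 5 values of m_l.
cos θ_min = 2/√6, so θ_min ≈ 35.26°.

|L| = √6 ℏ ≈ 2.449ℏ; 5 values; θ_min ≈ 35.26°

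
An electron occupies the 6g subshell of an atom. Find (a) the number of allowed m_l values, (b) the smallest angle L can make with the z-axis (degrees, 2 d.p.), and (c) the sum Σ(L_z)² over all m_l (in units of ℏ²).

9 values; θ_min ≈ 26.57°; Σ(L_z)² = 60 ℏ²

6g means n = 6, l = 4.
There are 2l+1 = 9 values of m_l.
cos θ_min = 4/√20, so θ_min ≈ 26.57°.
Σ m_l² = 60, so Σ(L_z)² = 60 ℏ².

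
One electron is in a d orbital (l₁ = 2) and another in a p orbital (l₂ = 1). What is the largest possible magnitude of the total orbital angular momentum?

By the triangle rule, |l₁ − l₂| ≤ L ≤ l₁ + l₂.
L ∈ {1, 2, 3}.
The largest magnitude corresponds to L = 3: |L_tot| = ℏ√(3·4) = 2√3 ℏ.

|L_tot|_max = 2√3 ℏ ≈ 3.464ℏ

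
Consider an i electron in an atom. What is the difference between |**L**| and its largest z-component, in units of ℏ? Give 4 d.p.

I corresponds to l = 6.
|L| = √42 ℏ ≈ 6.4807ℏ, while L_z,max = lℏ = 6ℏ.
The difference is (√42 − 6)ℏ ≈ 0.4807ℏ.

|L| − L_z,max ≈ 0.4807ℏ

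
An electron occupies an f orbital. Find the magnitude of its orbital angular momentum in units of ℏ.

|L| = 2√3 ℏ ≈ 3.464ℏ

An f state has l = 3.
|L| = ℏ√(l(l+1)) = ℏ√(3·4) = 2√3 ℏ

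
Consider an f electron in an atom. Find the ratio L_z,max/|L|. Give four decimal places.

An f state has l = 3.
|L| = 2√3 ℏ ≈ 3.4641ℏ, while L_z,max = lℏ = 3ℏ.
L_z,max/|L| = 3/√12 = 0.8660.

L_z,max/|L| = 0.8660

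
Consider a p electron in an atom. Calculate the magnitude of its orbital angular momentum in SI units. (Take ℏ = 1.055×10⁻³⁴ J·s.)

A p state has l = 1.
|L| = ℏ√(l(l+1)) = ℏ√(1·2) = √2 ℏ
Numerically, |L| = 1.414 × (1.055×10⁻³⁴ J·s) = 1.492×10⁻³⁴ J·s.

|L| = 1.492×10⁻³⁴ J·s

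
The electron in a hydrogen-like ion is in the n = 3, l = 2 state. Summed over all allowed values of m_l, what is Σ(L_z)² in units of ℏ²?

Σ(L_z)² = 10 ℏ²

The allowed m_l values are -2, -1, 0, 1, 2.
Σ m_l² = l(l+1)(2l+1)/3 = 2·3·5/3 = 10.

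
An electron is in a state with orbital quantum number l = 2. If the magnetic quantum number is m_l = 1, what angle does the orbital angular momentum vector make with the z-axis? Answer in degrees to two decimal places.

θ ≈ 65.91°

|L|² = l(l+1)ℏ² = 6ℏ², so |L| = √6 ℏ.
L_z = m_l ℏ = 1ℏ.
cos θ = L_z/|L| = 1/√6, so θ ≈ 65.91°.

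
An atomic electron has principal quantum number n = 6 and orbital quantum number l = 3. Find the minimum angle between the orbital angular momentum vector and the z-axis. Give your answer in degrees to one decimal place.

|L|² = l(l+1)ℏ² = 12ℏ², so |L| = 2√3 ℏ.
The smallest angle corresponds to the largest L_z, i.e. m_l = l = 3, giving L_z = 3ℏ.
cos θ_min = 3/√12, so θ_min ≈ 30.0°.

θ_min ≈ 30.0°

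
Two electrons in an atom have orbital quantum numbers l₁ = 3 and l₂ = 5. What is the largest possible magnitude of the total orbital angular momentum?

|L_tot|_max = 6√2 ℏ ≈ 8.485ℏ

The total orbital quantum number L ranges from |l₁ − l₂| to l₁ + l₂ in integer steps.
So L can be 2, 3, 4, 5, 6, 7, 8.
The largest magnitude corresponds to L = 8: |L_tot| = ℏ√(8·9) = 6√2 ℏ.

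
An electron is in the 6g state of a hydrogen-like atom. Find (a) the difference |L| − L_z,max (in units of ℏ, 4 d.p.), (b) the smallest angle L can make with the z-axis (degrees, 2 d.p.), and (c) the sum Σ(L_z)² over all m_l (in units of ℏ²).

6g means n = 6, l = 4.
|L| − L_z,max = (2√5 − 4)ℏ ≈ 0.4721ℏ.
cos θ_min = 4/√20, so θ_min ≈ 26.57°.
Σ m_l² = 60, so Σ(L_z)² = 60 ℏ².

|L|−L_z,max ≈ 0.4721ℏ; θ_min ≈ 26.57°; Σ(L_z)² = 60 ℏ²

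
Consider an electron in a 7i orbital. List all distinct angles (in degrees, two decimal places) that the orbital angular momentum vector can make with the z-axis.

θ ∈ {22.21°, 39.51°, 51.89°, 62.42°, 72.02°, 81.12°, 90.00°, 98.88°, 107.98°, 117.58°, 128.11°, 140.49°, 157.79°}

For 7i, l = 6.
|L|² = l(l+1)ℏ² = 42ℏ², so |L| = √42 ℏ.
cos θ = m_l/√42 for each m_l ∈ {-6, -5, -4, -3, -2, -1, 0, 1, 2, 3, 4, 5, 6}.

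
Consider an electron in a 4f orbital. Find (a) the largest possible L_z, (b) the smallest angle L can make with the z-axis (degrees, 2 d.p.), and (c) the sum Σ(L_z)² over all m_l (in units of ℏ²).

L_z,max = 3ℏ; θ_min ≈ 30.00°; Σ(L_z)² = 28 ℏ²

The 4f subshell has l = 3.
L_z,max = lℏ = 3ℏ.
cos θ_min = 3/√12, so θ_min ≈ 30.00°.
Σ m_l² = 28, so Σ(L_z)² = 28 ℏ².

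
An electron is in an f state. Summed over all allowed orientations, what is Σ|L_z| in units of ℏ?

Σ|L_z| = 12 ℏ

For an f orbital, l = 3.
The allowed m_l values are -3, -2, -1, 0, 1, 2, 3.
Σ|m_l| = 2·3(3+1)/2 = 12.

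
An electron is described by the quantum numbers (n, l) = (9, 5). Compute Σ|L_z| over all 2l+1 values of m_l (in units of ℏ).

The allowed m_l values are -5, -4, -3, -2, -1, 0, 1, 2, 3, 4, 5.
Σ|m_l| = l(l+1) = 30.

Σ|L_z| = 30 ℏ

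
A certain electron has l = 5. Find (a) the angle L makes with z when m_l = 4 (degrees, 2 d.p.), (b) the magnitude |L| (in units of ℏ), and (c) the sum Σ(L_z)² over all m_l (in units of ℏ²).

For m_l = 4: cos θ = 4/√30, θ ≈ 43.09°.
|L| = ℏ√(5·6) = √30 ℏ ≈ 5.477ℏ.
Σ m_l² = 110, so Σ(L_z)² = 110 ℏ².

θ(m_l=4) ≈ 43.09°; |L| = √30 ℏ ≈ 5.477ℏ; Σ(L_z)² = 110 ℏ²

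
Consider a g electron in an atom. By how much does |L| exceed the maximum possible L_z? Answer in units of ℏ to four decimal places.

For a g orbital, l = 4.
|L| = 2√5 ℏ ≈ 4.4721ℏ, while L_z,max = lℏ = 4ℏ.
The difference is (2√5 − 4)ℏ ≈ 0.4721ℏ.

|L| − L_z,max ≈ 0.4721ℏ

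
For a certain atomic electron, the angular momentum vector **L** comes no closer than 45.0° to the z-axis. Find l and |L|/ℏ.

At minimum angle, m_l = l, so cos θ = l/√(l(l+1)); cos²θ = l/(l+1) = 0.5000.
Thus l = 0.5000/(1 − 0.5000) ≈ 1.
Then |L| = ℏ√(1·2) = √2 ℏ.

l = 1, |L| = √2 ℏ ≈ 1.414ℏ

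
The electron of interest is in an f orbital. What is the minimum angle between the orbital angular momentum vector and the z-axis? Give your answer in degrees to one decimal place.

For an f orbital, l = 3.
|L| = √(l(l+1)) ℏ = 2√3 ℏ.
The smallest angle corresponds to the largest L_z, i.e. m_l = l = 3, giving L_z = 3ℏ.
cos θ_min = 3/√12, so θ_min ≈ 30.0°.

θ_min ≈ 30.0°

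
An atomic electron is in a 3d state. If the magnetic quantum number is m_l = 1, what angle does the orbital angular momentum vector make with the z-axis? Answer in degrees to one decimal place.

θ ≈ 65.9°

The 3d subshell has l = 2.
|L| = ℏ√(l(l+1)) = √6 ℏ.
L_z = m_l ℏ = 1ℏ.
cos θ = L_z/|L| = 1/√6, so θ ≈ 65.9°.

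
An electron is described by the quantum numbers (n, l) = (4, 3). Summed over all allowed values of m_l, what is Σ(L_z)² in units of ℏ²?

Σ(L_z)² = 28 ℏ²

m_l ∈ {-3, -2, -1, 0, 1, 2, 3}.
Summing m² from −3 to 3: Σ m_l² = 28.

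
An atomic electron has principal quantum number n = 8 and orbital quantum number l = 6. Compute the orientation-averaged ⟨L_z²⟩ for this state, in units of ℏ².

⟨L_z²⟩ = 14 ℏ²

The allowed m_l values are -6, -5, -4, -3, -2, -1, 0, 1, 2, 3, 4, 5, 6.
Average of L_z² over 13 states: 182/13 ℏ² = 14 ℏ².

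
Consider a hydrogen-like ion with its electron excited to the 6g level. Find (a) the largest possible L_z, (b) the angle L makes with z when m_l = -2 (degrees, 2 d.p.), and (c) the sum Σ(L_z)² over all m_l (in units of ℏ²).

The 6g level has l = 4.
L_z,max = lℏ = 4ℏ.
For m_l = -2: cos θ = -2/√20, θ ≈ 116.57°.
Σ m_l² = 60, so Σ(L_z)² = 60 ℏ².

L_z,max = 4ℏ; θ(m_l=-2) ≈ 116.57°; Σ(L_z)² = 60 ℏ²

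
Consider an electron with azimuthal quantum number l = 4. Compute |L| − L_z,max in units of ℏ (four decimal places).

|L| = 2√5 ℏ ≈ 4.4721ℏ, while L_z,max = lℏ = 4ℏ.
The difference is (2√5 − 4)ℏ ≈ 0.4721ℏ.

|L| − L_z,max ≈ 0.4721ℏ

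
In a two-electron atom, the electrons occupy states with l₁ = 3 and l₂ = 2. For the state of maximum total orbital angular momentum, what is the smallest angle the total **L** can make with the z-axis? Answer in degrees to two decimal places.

L runs from |3 − 2| = 1 to 3 + 2 = 5.
Allowed values: L = 1, 2, 3, 4, 5.
The maximum is L = 5, with |L_tot| = ℏ√(5·6) = √30 ℏ.
The minimum angle with z is arccos(5/√30) ≈ 24.09°.

θ_min ≈ 24.09°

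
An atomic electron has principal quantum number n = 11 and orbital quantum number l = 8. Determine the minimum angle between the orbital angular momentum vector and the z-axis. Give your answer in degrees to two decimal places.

|L| = √(l(l+1)) ℏ = 6√2 ℏ.
The smallest angle corresponds to the largest L_z, i.e. m_l = l = 8, giving L_z = 8ℏ.
cos θ_min = 8/√72, so θ_min ≈ 19.47°.

θ_min ≈ 19.47°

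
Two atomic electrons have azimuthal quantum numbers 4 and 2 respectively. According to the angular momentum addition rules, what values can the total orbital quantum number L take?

Angular momentum addition gives L = |l₁ − l₂|, …, l₁ + l₂.
L ∈ {2, 3, 4, 5, 6}.

L = 2, 3, 4, 5, 6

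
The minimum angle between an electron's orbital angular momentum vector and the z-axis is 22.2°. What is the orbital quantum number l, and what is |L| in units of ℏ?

l = 6, |L| = √42 ℏ ≈ 6.481ℏ

cos θ_min = l/√(l(l+1)) = √(l/(l+1)), so l/(l+1) = cos²(22.2°) = 0.8572.
Thus l = 0.8572/(1 − 0.8572) ≈ 6.
Then |L| = ℏ√(6·7) = √42 ℏ.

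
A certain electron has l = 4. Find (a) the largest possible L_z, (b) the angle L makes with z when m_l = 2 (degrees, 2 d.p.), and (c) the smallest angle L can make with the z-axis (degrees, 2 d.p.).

L_z,max = 4ℏ; θ(m_l=2) ≈ 63.43°; θ_min ≈ 26.57°

L_z,max = lℏ = 4ℏ.
For m_l = 2: cos θ = 2/√20, θ ≈ 63.43°.
cos θ_min = 4/√20, so θ_min ≈ 26.57°.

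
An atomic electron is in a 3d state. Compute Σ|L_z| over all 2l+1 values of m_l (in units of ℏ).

For 3d, l = 2.
m_l ∈ {-2, -1, 0, 1, 2}.
Σ|m_l| = l(l+1) = 6.

Σ|L_z| = 6 ℏ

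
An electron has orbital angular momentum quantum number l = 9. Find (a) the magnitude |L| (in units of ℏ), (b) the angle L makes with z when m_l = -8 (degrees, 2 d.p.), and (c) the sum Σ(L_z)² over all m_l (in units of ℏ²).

|L| = 3√10 ℏ ≈ 9.487ℏ; θ(m_l=-8) ≈ 147.49°; Σ(L_z)² = 570 ℏ²

|L| = ℏ√(9·10) = 3√10 ℏ ≈ 9.487ℏ.
For m_l = -8: cos θ = -8/√90, θ ≈ 147.49°.
Σ m_l² = 570, so Σ(L_z)² = 570 ℏ².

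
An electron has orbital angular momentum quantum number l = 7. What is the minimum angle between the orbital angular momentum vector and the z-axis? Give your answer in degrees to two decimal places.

θ_min ≈ 20.70°

|L|² = l(l+1)ℏ² = 56ℏ², so |L| = 2√14 ℏ.
The smallest angle corresponds to the largest L_z, i.e. m_l = l = 7, giving L_z = 7ℏ.
cos θ_min = 7/√56, so θ_min ≈ 20.70°.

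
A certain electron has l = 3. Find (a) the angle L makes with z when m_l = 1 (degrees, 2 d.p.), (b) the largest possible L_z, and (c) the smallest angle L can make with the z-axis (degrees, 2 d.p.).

θ(m_l=1) ≈ 73.22°; L_z,max = 3ℏ; θ_min ≈ 30.00°

For m_l = 1: cos θ = 1/√12, θ ≈ 73.22°.
L_z,max = lℏ = 3ℏ.
cos θ_min = 3/√12, so θ_min ≈ 30.00°.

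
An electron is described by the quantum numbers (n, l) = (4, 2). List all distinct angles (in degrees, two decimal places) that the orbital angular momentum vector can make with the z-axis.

|L| = ℏ√(l(l+1)) = √6 ℏ.
cos θ = m_l/√6 for each m_l ∈ {-2, -1, 0, 1, 2}.

θ ∈ {35.26°, 65.91°, 90.00°, 114.09°, 144.74°}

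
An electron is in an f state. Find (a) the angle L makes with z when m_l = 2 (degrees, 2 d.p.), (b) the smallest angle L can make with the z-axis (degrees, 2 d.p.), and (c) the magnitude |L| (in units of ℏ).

θ(m_l=2) ≈ 54.74°; θ_min ≈ 30.00°; |L| = 2√3 ℏ ≈ 3.464ℏ

An f state has l = 3.
For m_l = 2: cos θ = 2/√12, θ ≈ 54.74°.
cos θ_min = 3/√12, so θ_min ≈ 30.00°.
|L| = ℏ√(3·4) = 2√3 ℏ ≈ 3.464ℏ.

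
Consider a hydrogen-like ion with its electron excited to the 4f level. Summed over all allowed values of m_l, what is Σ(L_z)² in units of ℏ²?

Σ(L_z)² = 28 ℏ²

The 4f level has l = 3.
m_l runs from −3 to 3, i.e. {-3, -2, -1, 0, 1, 2, 3}.
Summing m² from −3 to 3: Σ m_l² = 28.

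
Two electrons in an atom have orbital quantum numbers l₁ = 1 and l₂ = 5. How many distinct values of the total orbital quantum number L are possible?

Angular momentum addition gives L = |l₁ − l₂|, …, l₁ + l₂.
L ∈ {4, 5, 6}.
That is 3 values.

3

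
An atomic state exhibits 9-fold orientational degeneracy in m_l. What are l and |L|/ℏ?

Since there are 2l+1 = 9 values of m_l, l = 4.
|L| = ℏ√(l(l+1)) = ℏ√(4·5) = 2√5 ℏ.

l = 4, |L| = 2√5 ℏ ≈ 4.472ℏ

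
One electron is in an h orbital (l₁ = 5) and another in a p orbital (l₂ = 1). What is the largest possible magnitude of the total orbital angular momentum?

Angular momentum addition gives L = |l₁ − l₂|, …, l₁ + l₂.
L ∈ {4, 5, 6}.
The largest magnitude corresponds to L = 6: |L_tot| = ℏ√(6·7) = √42 ℏ.

|L_tot|_max = √42 ℏ ≈ 6.481ℏ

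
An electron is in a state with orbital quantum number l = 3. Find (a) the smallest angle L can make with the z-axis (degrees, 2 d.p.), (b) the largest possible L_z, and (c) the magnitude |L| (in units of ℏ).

θ_min ≈ 30.00°; L_z,max = 3ℏ; |L| = 2√3 ℏ ≈ 3.464ℏ

cos θ_min = 3/√12, so θ_min ≈ 30.00°.
L_z,max = lℏ = 3ℏ.
|L| = ℏ√(3·4) = 2√3 ℏ ≈ 3.464ℏ.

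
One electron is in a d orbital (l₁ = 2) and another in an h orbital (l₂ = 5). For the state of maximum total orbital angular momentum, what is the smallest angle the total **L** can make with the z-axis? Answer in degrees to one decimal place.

θ_min ≈ 20.7°

Angular momentum addition gives L = |l₁ − l₂|, …, l₁ + l₂.
So L can be 3, 4, 5, 6, 7.
The maximum is L = 7, with |L_tot| = ℏ√(7·8) = 2√14 ℏ.
The minimum angle with z is arccos(7/√56) ≈ 20.7°.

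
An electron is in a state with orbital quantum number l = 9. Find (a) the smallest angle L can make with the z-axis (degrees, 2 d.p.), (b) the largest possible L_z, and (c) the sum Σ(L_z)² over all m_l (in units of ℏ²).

cos θ_min = 9/√90, so θ_min ≈ 18.43°.
L_z,max = lℏ = 9ℏ.
Σ m_l² = 570, so Σ(L_z)² = 570 ℏ².

θ_min ≈ 18.43°; L_z,max = 9ℏ; Σ(L_z)² = 570 ℏ²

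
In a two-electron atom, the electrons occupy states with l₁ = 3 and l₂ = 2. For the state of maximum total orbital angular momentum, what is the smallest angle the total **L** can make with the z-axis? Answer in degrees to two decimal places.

θ_min ≈ 24.09°

By the triangle rule, |l₁ − l₂| ≤ L ≤ l₁ + l₂.
So L can be 1, 2, 3, 4, 5.
The maximum is L = 5, with |L_tot| = ℏ√(5·6) = √30 ℏ.
The minimum angle with z is arccos(5/√30) ≈ 24.09°.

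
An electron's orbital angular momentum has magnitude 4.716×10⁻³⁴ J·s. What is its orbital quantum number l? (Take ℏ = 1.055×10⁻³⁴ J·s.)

l = 4

Dividing by ℏ: |L|/ℏ ≈ 4.470.
l(l+1) ≈ 4.470² ≈ 19.98, so l = 4.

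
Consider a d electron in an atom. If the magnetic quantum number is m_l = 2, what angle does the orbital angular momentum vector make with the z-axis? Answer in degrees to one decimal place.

A d state has l = 2.
|L|² = l(l+1)ℏ² = 6ℏ², so |L| = √6 ℏ.
L_z = m_l ℏ = 2ℏ.
cos θ = L_z/|L| = 2/√6, so θ ≈ 35.3°.

θ ≈ 35.3°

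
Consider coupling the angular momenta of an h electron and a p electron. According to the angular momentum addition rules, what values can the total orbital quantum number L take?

L runs from |5 − 1| = 4 to 5 + 1 = 6.
L ∈ {4, 5, 6}.

L = 4, 5, 6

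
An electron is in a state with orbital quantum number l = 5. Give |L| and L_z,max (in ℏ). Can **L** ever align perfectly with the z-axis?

|L| = √30 ℏ ≈ 5.4772ℏ, while L_z,max = lℏ = 5ℏ.
Since |L| > L_z,max, the vector can never point exactly along z; the closest it comes is θ_min = arccos(5/√30) ≈ 24.1°.

No: L_z,max = 5ℏ < |L| = √30 ℏ ≈ 5.477ℏ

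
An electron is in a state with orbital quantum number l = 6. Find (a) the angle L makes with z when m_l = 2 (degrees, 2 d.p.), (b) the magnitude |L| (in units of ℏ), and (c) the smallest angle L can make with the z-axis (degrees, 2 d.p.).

For m_l = 2: cos θ = 2/√42, θ ≈ 72.02°.
|L| = ℏ√(6·7) = √42 ℏ ≈ 6.481ℏ.
cos θ_min = 6/√42, so θ_min ≈ 22.21°.

θ(m_l=2) ≈ 72.02°; |L| = √42 ℏ ≈ 6.481ℏ; θ_min ≈ 22.21°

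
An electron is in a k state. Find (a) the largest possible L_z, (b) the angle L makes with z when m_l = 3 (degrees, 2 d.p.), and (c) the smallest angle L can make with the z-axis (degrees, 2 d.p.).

L_z,max = 7ℏ; θ(m_l=3) ≈ 66.37°; θ_min ≈ 20.70°

The letter k corresponds to l = 7.
L_z,max = lℏ = 7ℏ.
For m_l = 3: cos θ = 3/√56, θ ≈ 66.37°.
cos θ_min = 7/√56, so θ_min ≈ 20.70°.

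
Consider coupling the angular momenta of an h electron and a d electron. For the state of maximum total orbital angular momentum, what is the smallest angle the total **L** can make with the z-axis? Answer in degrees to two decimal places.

θ_min ≈ 20.70°

By the triangle rule, |l₁ − l₂| ≤ L ≤ l₁ + l₂.
L ∈ {3, 4, 5, 6, 7}.
The maximum is L = 7, with |L_tot| = ℏ√(7·8) = 2√14 ℏ.
The minimum angle with z is arccos(7/√56) ≈ 20.70°.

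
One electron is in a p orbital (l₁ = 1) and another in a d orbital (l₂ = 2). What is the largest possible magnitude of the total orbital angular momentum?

|L_tot|_max = 2√3 ℏ ≈ 3.464ℏ

L runs from |1 − 2| = 1 to 1 + 2 = 3.
Allowed values: L = 1, 2, 3.
The largest magnitude corresponds to L = 3: |L_tot| = ℏ√(3·4) = 2√3 ℏ.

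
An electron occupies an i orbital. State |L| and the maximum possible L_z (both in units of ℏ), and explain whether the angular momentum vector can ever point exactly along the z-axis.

The letter i corresponds to l = 6.
|L| = √42 ℏ ≈ 6.4807ℏ, while L_z,max = lℏ = 6ℏ.
Since |L| > L_z,max, the vector can never point exactly along z; the closest it comes is θ_min = arccos(6/√42) ≈ 22.2°.

No: L_z,max = 6ℏ < |L| = √42 ℏ ≈ 6.481ℏ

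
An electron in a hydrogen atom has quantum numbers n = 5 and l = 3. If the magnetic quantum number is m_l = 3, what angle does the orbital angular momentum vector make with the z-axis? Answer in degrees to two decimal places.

|L| = ℏ√(l(l+1)) = 2√3 ℏ.
L_z = m_l ℏ = 3ℏ.
cos θ = L_z/|L| = 3/√12, so θ ≈ 30.00°.

θ ≈ 30.00°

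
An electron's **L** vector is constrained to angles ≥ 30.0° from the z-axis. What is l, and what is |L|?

cos²θ_min = l/(l+1) = 0.7500.
Solving: l = 3.
Then |L| = ℏ√(3·4) = 2√3 ℏ.

l = 3, |L| = 2√3 ℏ ≈ 3.464ℏ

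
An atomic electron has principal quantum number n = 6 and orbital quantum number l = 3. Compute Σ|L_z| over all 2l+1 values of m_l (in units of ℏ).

Σ|L_z| = 12 ℏ

m_l ∈ {-3, -2, -1, 0, 1, 2, 3}.
Σ|m_l| = 2(1+2+…+3) = 12.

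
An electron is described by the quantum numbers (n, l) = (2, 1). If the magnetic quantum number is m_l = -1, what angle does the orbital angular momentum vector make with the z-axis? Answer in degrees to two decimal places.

θ ≈ 135.00°

|L| = √(l(l+1)) ℏ = √2 ℏ.
L_z = m_l ℏ = −1ℏ.
cos θ = L_z/|L| = -1/√2, so θ ≈ 135.00°.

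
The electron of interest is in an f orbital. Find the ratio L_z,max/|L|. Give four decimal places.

L_z,max/|L| = 0.8660

For an f orbital, l = 3.
|L| = 2√3 ℏ ≈ 3.4641ℏ, while L_z,max = lℏ = 3ℏ.
L_z,max/|L| = 3/√12 = 0.8660.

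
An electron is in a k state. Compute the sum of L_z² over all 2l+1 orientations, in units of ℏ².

Σ(L_z)² = 280 ℏ²

K corresponds to l = 7.
m_l ∈ {-7, -6, -5, -4, -3, -2, -1, 0, 1, 2, 3, 4, 5, 6, 7}.
Σ m_l² = l(l+1)(2l+1)/3 = 7·8·15/3 = 280.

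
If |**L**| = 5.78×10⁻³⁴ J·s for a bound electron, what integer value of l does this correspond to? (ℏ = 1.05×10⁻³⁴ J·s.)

l = 5

In units of ℏ, |L| ≈ 5.505.
(|L|/ℏ)² = l(l+1) ≈ 30.30 ⇒ l = 5.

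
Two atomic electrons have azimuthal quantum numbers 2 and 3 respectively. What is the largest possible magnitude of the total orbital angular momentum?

L runs from |2 − 3| = 1 to 2 + 3 = 5.
So L can be 1, 2, 3, 4, 5.
The largest magnitude corresponds to L = 5: |L_tot| = ℏ√(5·6) = √30 ℏ.

|L_tot|_max = √30 ℏ ≈ 5.477ℏ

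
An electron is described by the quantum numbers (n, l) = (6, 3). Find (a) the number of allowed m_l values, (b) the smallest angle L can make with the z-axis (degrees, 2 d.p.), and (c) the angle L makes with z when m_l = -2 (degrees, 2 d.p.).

7 values; θ_min ≈ 30.00°; θ(m_l=-2) ≈ 125.26°

There are 2l+1 = 7 values of m_l.
cos θ_min = 3/√12, so θ_min ≈ 30.00°.
For m_l = -2: cos θ = -2/√12, θ ≈ 125.26°.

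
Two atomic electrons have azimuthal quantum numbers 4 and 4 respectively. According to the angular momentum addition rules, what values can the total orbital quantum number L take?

L = 0, 1, 2, 3, 4, 5, 6, 7, 8

By the triangle rule, |l₁ − l₂| ≤ L ≤ l₁ + l₂.
So L can be 0, 1, 2, 3, 4, 5, 6, 7, 8.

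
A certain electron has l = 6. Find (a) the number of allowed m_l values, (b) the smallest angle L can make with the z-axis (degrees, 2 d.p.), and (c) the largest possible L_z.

There are 2l+1 = 13 values of m_l.
cos θ_min = 6/√42, so θ_min ≈ 22.21°.
L_z,max = lℏ = 6ℏ.

13 values; θ_min ≈ 22.21°; L_z,max = 6ℏ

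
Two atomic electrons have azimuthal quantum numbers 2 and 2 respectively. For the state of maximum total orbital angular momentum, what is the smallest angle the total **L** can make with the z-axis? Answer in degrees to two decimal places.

θ_min ≈ 26.57°

Angular momentum addition gives L = |l₁ − l₂|, …, l₁ + l₂.
Allowed values: L = 0, 1, 2, 3, 4.
The maximum is L = 4, with |L_tot| = ℏ√(4·5) = 2√5 ℏ.
The minimum angle with z is arccos(4/√20) ≈ 26.57°.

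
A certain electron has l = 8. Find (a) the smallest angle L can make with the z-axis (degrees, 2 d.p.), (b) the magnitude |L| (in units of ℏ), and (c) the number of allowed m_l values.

θ_min ≈ 19.47°; |L| = 6√2 ℏ ≈ 8.485ℏ; 17 values

cos θ_min = 8/√72, so θ_min ≈ 19.47°.
|L| = ℏ√(8·9) = 6√2 ℏ ≈ 8.485ℏ.
There are 2l+1 = 17 values of m_l.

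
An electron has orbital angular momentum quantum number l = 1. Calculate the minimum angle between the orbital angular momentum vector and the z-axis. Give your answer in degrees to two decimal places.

|L| = √(l(l+1)) ℏ = √2 ℏ.
The smallest angle corresponds to the largest L_z, i.e. m_l = l = 1, giving L_z = 1ℏ.
cos θ_min = 1/√2, so θ_min ≈ 45.00°.

θ_min ≈ 45.00°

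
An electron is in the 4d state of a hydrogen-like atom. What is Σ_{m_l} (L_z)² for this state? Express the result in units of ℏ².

4d means n = 4, l = 2.
m_l runs from −2 to 2, i.e. {-2, -1, 0, 1, 2}.
Σ m_l² = 2·(1 + 4) = 10.

Σ(L_z)² = 10 ℏ²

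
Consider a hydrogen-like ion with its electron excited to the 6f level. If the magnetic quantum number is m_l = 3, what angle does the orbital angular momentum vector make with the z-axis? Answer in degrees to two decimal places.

θ ≈ 30.00°

The 6f level has l = 3.
|L| = ℏ√(l(l+1)) = 2√3 ℏ.
L_z = m_l ℏ = 3ℏ.
cos θ = L_z/|L| = 3/√12, so θ ≈ 30.00°.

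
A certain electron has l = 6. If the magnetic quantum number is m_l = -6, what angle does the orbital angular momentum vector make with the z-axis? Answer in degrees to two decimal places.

|L| = ℏ√(l(l+1)) = √42 ℏ.
L_z = m_l ℏ = −6ℏ.
cos θ = L_z/|L| = -6/√42, so θ ≈ 157.79°.

θ ≈ 157.79°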